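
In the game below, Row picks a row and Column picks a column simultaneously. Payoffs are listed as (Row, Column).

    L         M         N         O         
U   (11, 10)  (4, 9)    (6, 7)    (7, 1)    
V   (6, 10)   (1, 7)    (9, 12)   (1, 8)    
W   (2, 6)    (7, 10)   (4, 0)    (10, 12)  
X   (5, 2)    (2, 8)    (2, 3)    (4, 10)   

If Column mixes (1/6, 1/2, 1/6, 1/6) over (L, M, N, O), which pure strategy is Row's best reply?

Compute Row's expected payoff from each pure strategy against the given mix.
U: (1/6)·11 + (1/2)·4 + (1/6)·6 + (1/6)·7 = 6
V: (1/6)·6 + (1/2)·1 + (1/6)·9 + (1/6)·1 = 19/6
W: (1/6)·2 + (1/2)·7 + (1/6)·4 + (1/6)·10 = 37/6
X: (1/6)·5 + (1/2)·2 + (1/6)·2 + (1/6)·4 = 17/6
Highest expected payoff is 37/6, from W.

W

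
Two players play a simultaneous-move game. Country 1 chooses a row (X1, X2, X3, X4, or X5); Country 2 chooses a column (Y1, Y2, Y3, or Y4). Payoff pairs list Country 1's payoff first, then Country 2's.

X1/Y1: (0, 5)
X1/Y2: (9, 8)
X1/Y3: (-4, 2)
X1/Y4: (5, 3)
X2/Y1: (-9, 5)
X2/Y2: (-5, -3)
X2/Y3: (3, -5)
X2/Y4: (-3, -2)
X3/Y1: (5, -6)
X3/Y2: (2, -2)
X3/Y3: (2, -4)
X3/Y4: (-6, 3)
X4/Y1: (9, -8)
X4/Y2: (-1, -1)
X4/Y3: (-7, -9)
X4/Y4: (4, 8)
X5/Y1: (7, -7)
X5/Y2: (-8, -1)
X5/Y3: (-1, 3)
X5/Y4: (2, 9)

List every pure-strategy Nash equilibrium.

Check mutual best responses: a cell is a NE iff neither player can gain by unilaterally deviating.
Country 1's best responses — vs Y1: X4 (payoff 9); vs Y2: X1 (payoff 9); vs Y3: X2 (payoff 3); vs Y4: X1 (payoff 5).
Country 2's best responses — vs X1: Y2 (payoff 8); vs X2: Y1 (payoff 5); vs X3: Y4 (payoff 3); vs X4: Y4 (payoff 8); vs X5: Y4 (payoff 9).
The only mutual best response is (X1, Y2); neither player gains by switching there.

(X1, Y2)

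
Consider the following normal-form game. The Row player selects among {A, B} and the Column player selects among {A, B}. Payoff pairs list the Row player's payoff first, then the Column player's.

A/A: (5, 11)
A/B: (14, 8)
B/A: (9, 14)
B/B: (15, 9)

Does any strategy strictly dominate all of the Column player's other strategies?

A

Check whether one of the Column player's strategies beats all alternatives regardless of what the opponent does.
A strictly dominates: vs A: 11 > 8; vs B: 14 > 9.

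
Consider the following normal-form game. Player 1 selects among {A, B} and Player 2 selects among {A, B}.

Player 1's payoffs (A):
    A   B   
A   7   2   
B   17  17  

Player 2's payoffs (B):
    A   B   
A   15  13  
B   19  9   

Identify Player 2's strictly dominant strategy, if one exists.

A strategy is strictly dominant if it gives Player 2 a strictly higher payoff than every other strategy, against every choice by the opponent.
A strictly dominates: vs A: 15 > 13; vs B: 19 > 9.

A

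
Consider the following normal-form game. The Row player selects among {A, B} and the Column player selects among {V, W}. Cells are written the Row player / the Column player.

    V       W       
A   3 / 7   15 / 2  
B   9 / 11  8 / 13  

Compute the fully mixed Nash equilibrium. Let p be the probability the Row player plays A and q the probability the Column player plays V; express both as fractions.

p = 2/7, q = 7/13

Each player's mixing probability is pinned down by making the *other* player indifferent.
The Column player indifferent between V and W: p·7 + (1−p)·11 = p·2 + (1−p)·13 ⟹ 11 + (-4)p = 13 + (-11)p ⟹ p = 2/7.
The Row player indifferent between A and B: q·3 + (1−q)·15 = q·9 + (1−q)·8 ⟹ 15 + (-12)q = 8 + 1q ⟹ q = 7/13.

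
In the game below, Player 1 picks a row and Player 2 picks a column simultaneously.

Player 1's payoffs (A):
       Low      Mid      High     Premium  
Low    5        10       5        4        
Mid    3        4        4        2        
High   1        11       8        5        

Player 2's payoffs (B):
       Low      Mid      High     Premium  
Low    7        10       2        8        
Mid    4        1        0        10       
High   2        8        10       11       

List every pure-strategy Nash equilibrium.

Check mutual best responses: a cell is a NE iff neither player can gain by unilaterally deviating.
Player 1's best responses — vs Low: Low (payoff 5); vs Mid: High (payoff 11); vs High: High (payoff 8); vs Premium: High (payoff 5).
Player 2's best responses — vs Low: Mid (payoff 10); vs Mid: Premium (payoff 10); vs High: Premium (payoff 11).
The only mutual best response is (High, Premium); neither player gains by switching there.

(High, Premium)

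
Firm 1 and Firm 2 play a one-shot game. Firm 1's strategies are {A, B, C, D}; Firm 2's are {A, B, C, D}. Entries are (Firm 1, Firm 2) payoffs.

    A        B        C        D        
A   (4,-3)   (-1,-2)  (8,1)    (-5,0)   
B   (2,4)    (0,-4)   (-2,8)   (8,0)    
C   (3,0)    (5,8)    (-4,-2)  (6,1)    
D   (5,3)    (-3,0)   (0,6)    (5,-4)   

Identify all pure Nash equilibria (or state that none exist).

A profile is a Nash equilibrium when each player is best-responding to the other.
Firm 1's best responses — vs A: D (payoff 5); vs B: C (payoff 5); vs C: A (payoff 8); vs D: B (payoff 8).
Firm 2's best responses — vs A: C (payoff 1); vs B: C (payoff 8); vs C: B (payoff 8); vs D: C (payoff 6).
Mutual best responses occur at (A, C) and (C, B); at each, neither player gains by switching.

(A, C) and (C, B)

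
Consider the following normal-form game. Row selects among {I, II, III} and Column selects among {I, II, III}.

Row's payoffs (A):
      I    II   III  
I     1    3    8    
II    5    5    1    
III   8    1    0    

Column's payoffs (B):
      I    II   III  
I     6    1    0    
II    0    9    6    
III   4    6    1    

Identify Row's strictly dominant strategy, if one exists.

A strategy is strictly dominant if it gives Row a strictly higher payoff than every other strategy, against every choice by the opponent.
I is not dominant: against I, II gives 5 > 1.
II is not dominant: against I, III gives 8 > 5.
III is not dominant: against II, I gives 3 > 1.
No single strategy is best against every opponent action.

None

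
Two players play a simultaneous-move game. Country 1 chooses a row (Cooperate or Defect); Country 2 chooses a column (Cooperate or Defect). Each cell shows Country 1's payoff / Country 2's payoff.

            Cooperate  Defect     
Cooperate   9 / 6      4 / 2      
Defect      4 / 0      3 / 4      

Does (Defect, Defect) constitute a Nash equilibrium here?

Holding Country 2 at Defect: Country 1 gets 3 from Defect but could get 4 by switching to Cooperate. Country 1 has a profitable deviation.

No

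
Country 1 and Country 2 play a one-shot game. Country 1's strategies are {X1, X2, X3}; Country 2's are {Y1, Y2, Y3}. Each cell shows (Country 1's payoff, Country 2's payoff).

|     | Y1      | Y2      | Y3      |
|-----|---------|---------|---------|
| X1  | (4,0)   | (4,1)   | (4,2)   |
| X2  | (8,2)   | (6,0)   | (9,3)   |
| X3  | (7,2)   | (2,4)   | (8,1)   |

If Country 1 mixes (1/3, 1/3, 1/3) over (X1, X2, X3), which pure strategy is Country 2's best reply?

Y3

Country 2's best reply maximizes expected payoff against the mix.
Y1: (1/3)·0 + (1/3)·2 + (1/3)·2 = 4/3
Y2: (1/3)·1 + (1/3)·0 + (1/3)·4 = 5/3
Y3: (1/3)·2 + (1/3)·3 + (1/3)·1 = 2
Highest expected payoff is 2, from Y3.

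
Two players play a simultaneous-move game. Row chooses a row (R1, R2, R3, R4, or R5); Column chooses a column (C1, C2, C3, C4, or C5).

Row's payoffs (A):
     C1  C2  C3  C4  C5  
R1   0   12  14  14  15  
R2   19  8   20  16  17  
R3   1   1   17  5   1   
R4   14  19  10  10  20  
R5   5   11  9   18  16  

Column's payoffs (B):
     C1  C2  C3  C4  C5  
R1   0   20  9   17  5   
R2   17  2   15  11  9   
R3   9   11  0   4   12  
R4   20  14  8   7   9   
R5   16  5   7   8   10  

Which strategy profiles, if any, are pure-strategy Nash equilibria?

A profile is a Nash equilibrium when each player is best-responding to the other.
Row's best responses — vs C1: R2 (payoff 19); vs C2: R4 (payoff 19); vs C3: R2 (payoff 20); vs C4: R5 (payoff 18); vs C5: R4 (payoff 20).
Column's best responses — vs R1: C2 (payoff 20); vs R2: C1 (payoff 17); vs R3: C5 (payoff 12); vs R4: C1 (payoff 20); vs R5: C1 (payoff 16).
The only mutual best response is (R2, C1); neither player gains by switching there.

(R2, C1)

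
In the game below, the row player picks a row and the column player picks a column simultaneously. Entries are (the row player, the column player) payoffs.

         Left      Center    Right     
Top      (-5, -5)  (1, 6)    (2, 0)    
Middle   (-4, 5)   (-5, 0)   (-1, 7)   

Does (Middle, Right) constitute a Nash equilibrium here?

Holding the column player at Right: the row player gets -1 from Middle but could get 2 by switching to Top. The row player has a profitable deviation.

No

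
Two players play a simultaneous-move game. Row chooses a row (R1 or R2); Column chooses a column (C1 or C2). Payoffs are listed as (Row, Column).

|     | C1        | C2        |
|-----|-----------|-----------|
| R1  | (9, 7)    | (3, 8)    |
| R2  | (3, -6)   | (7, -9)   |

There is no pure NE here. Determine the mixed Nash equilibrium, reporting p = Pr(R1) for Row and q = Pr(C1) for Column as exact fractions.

In a mixed NE each player is indifferent between their pure strategies, so the opponent's mix sets the indifference.
Column indifferent between C1 and C2: p·7 + (1−p)·(-6) = p·8 + (1−p)·(-9) ⟹ (-6) + 13p = (-9) + 17p ⟹ p = 3/4.
Row indifferent between R1 and R2: q·9 + (1−q)·3 = q·3 + (1−q)·7 ⟹ 3 + 6q = 7 + (-4)q ⟹ q = 2/5.

p = 3/4, q = 2/5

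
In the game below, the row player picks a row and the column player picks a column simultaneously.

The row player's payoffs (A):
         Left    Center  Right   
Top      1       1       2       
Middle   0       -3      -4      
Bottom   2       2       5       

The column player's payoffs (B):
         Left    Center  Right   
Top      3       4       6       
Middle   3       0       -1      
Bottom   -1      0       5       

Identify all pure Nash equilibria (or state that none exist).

Find each player's best response to every opponent strategy; NE are the intersections.
The row player's best responses — vs Left: Bottom (payoff 2); vs Center: Bottom (payoff 2); vs Right: Bottom (payoff 5).
The column player's best responses — vs Top: Right (payoff 6); vs Middle: Left (payoff 3); vs Bottom: Right (payoff 5).
The only mutual best response is (Bottom, Right); neither player gains by switching there.

(Bottom, Right)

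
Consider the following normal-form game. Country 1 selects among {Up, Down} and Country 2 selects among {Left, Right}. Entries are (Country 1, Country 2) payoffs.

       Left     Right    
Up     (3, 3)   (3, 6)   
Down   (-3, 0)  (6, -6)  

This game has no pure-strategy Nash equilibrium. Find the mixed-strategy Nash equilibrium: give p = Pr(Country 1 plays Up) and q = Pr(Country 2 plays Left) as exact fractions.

In a mixed NE each player is indifferent between their pure strategies, so the opponent's mix sets the indifference.
Country 2 indifferent between Left and Right: p·3 + (1−p)·0 = p·6 + (1−p)·(-6) ⟹ 0 + 3p = (-6) + 12p ⟹ p = 2/3.
Country 1 indifferent between Up and Down: q·3 + (1−q)·3 = q·(-3) + (1−q)·6 ⟹ 3 + 0q = 6 + (-9)q ⟹ q = 1/3.

p = 2/3, q = 1/3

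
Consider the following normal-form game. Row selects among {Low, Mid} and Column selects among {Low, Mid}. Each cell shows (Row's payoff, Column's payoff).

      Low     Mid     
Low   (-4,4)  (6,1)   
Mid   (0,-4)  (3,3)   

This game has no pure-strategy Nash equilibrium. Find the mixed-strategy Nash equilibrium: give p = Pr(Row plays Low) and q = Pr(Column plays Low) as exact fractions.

p = 7/10, q = 3/7

Each player's mixing probability is pinned down by making the *other* player indifferent.
Column indifferent between Low and Mid: p·4 + (1−p)·(-4) = p·1 + (1−p)·3 ⟹ (-4) + 8p = 3 + (-2)p ⟹ p = 7/10.
Row indifferent between Low and Mid: q·(-4) + (1−q)·6 = q·0 + (1−q)·3 ⟹ 6 + (-10)q = 3 + (-3)q ⟹ q = 3/7.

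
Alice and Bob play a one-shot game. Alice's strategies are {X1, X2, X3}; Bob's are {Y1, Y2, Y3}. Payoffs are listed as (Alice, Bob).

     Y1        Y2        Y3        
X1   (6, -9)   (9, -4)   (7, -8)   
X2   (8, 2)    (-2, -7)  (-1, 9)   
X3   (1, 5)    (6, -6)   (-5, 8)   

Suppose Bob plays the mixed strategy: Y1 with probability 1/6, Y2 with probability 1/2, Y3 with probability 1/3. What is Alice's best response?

Compute Alice's expected payoff from each pure strategy against the given mix.
X1: (1/6)·6 + (1/2)·9 + (1/3)·7 = 47/6
X2: (1/6)·8 + (1/2)·(-2) + (1/3)·(-1) = 0
X3: (1/6)·1 + (1/2)·6 + (1/3)·(-5) = 3/2
Highest expected payoff is 47/6, from X1.

X1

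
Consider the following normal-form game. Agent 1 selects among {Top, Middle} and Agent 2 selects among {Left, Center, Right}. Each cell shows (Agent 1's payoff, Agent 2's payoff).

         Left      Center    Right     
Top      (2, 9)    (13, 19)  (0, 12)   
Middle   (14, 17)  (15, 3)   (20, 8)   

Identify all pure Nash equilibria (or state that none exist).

(Middle, Left)

Check mutual best responses: a cell is a NE iff neither player can gain by unilaterally deviating.
Agent 1's best responses — vs Left: Middle (payoff 14); vs Center: Middle (payoff 15); vs Right: Middle (payoff 20).
Agent 2's best responses — vs Top: Center (payoff 19); vs Middle: Left (payoff 17).
The only mutual best response is (Middle, Left); neither player gains by switching there.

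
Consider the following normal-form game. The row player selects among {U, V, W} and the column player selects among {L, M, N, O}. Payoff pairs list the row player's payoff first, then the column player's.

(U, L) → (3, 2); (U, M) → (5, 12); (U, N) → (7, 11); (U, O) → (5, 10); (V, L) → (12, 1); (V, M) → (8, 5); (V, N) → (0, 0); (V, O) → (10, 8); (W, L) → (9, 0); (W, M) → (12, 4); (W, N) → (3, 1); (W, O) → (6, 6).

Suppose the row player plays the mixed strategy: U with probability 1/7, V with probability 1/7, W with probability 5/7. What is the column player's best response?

The column player's best reply maximizes expected payoff against the mix.
L: (1/7)·2 + (1/7)·1 + (5/7)·0 = 3/7
M: (1/7)·12 + (1/7)·5 + (5/7)·4 = 37/7
N: (1/7)·11 + (1/7)·0 + (5/7)·1 = 16/7
O: (1/7)·10 + (1/7)·8 + (5/7)·6 = 48/7
Highest expected payoff is 48/7, from O.

O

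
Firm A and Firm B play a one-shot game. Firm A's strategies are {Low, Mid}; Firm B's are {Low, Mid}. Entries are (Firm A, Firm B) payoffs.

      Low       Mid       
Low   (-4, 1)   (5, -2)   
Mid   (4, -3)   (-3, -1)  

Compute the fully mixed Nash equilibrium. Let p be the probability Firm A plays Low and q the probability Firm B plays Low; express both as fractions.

p = 2/5, q = 1/2

In a mixed NE each player is indifferent between their pure strategies, so the opponent's mix sets the indifference.
Firm B indifferent between Low and Mid: p·1 + (1−p)·(-3) = p·(-2) + (1−p)·(-1) ⟹ (-3) + 4p = (-1) + (-1)p ⟹ p = 2/5.
Firm A indifferent between Low and Mid: q·(-4) + (1−q)·5 = q·4 + (1−q)·(-3) ⟹ 5 + (-9)q = (-3) + 7q ⟹ q = 1/2.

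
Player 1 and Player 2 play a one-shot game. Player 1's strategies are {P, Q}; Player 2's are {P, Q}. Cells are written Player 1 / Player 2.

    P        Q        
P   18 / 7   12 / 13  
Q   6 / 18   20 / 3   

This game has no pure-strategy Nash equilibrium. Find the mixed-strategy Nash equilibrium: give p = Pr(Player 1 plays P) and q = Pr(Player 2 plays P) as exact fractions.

p = 5/7, q = 2/5

Each player's mixing probability is pinned down by making the *other* player indifferent.
Player 2 indifferent between P and Q: p·7 + (1−p)·18 = p·13 + (1−p)·3 ⟹ 18 + (-11)p = 3 + 10p ⟹ p = 5/7.
Player 1 indifferent between P and Q: q·18 + (1−q)·12 = q·6 + (1−q)·20 ⟹ 12 + 6q = 20 + (-14)q ⟹ q = 2/5.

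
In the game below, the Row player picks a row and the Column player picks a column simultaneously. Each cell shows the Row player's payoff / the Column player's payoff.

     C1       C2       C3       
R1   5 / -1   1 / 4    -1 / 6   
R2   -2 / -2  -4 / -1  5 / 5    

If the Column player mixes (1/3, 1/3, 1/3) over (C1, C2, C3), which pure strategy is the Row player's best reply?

Compute the Row player's expected payoff from each pure strategy against the given mix.
R1: (1/3)·5 + (1/3)·1 + (1/3)·(-1) = 5/3
R2: (1/3)·(-2) + (1/3)·(-4) + (1/3)·5 = -1/3
Highest expected payoff is 5/3, from R1.

R1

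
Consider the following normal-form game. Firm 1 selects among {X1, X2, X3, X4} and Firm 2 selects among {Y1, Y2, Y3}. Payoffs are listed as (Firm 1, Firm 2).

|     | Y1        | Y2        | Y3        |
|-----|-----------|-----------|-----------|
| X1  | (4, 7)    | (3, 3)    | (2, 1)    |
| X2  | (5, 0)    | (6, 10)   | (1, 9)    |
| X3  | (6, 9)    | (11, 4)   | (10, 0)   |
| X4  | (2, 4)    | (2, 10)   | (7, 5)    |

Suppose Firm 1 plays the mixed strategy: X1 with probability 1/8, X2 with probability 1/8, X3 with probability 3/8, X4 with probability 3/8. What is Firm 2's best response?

Y2

Firm 2's best reply maximizes expected payoff against the mix.
Y1: (1/8)·7 + (1/8)·0 + (3/8)·9 + (3/8)·4 = 23/4
Y2: (1/8)·3 + (1/8)·10 + (3/8)·4 + (3/8)·10 = 55/8
Y3: (1/8)·1 + (1/8)·9 + (3/8)·0 + (3/8)·5 = 25/8
Highest expected payoff is 55/8, from Y2.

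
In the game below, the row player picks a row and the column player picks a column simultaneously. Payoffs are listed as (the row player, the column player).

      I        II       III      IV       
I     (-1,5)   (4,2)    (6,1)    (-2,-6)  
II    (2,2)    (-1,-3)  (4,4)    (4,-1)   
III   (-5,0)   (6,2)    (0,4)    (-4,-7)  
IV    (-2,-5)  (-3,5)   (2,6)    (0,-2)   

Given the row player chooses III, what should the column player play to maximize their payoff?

With the row player fixed at III, the column player's payoffs are: I → 0, II → 2, III → 4, IV → -7.
The maximum is 4, achieved by III.

III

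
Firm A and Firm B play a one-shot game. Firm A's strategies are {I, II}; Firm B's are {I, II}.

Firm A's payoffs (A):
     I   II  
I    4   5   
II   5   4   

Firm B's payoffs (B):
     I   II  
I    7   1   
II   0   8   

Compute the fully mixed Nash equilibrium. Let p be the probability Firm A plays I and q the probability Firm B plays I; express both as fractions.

p = 4/7, q = 1/2

In a mixed NE each player is indifferent between their pure strategies, so the opponent's mix sets the indifference.
Firm B indifferent between I and II: p·7 + (1−p)·0 = p·1 + (1−p)·8 ⟹ 0 + 7p = 8 + (-7)p ⟹ p = 4/7.
Firm A indifferent between I and II: q·4 + (1−q)·5 = q·5 + (1−q)·4 ⟹ 5 + (-1)q = 4 + 1q ⟹ q = 1/2.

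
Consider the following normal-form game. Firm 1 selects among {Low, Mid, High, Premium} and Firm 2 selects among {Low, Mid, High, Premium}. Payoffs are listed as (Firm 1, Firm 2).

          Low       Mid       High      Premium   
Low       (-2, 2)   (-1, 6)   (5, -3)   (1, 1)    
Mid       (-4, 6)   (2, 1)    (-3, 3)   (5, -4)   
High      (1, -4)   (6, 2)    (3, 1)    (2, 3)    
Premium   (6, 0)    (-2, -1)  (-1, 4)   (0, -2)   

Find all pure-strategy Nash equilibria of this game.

A profile is a Nash equilibrium when each player is best-responding to the other.
Firm 1's best responses — vs Low: Premium (payoff 6); vs Mid: High (payoff 6); vs High: Low (payoff 5); vs Premium: Mid (payoff 5).
Firm 2's best responses — vs Low: Mid (payoff 6); vs Mid: Low (payoff 6); vs High: Premium (payoff 3); vs Premium: High (payoff 4).
No cell has both players best-responding. For instance, Firm 1's best reply to Low is Premium, but against Premium Firm 2 prefers High over Low.

None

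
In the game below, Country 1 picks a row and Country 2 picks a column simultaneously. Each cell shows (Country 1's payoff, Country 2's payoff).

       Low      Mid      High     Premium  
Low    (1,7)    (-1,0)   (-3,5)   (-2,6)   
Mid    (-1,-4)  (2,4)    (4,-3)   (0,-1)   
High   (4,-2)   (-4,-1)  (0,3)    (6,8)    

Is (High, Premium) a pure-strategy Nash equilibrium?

Yes

Holding Country 2 at Premium: Country 1 gets 6 from High, versus -2 from Low, 0 from Mid. No profitable deviation for Country 1.
Holding Country 1 at High: Country 2 gets 8 from Premium, versus -2 from Low, -1 from Mid, 3 from High. No profitable deviation for Country 2 either.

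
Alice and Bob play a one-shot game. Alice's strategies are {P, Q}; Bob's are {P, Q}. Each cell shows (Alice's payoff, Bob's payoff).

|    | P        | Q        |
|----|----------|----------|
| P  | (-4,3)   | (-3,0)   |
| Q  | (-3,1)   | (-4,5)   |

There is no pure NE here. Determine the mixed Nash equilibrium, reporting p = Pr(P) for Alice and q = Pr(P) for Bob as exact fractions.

Each player's mixing probability is pinned down by making the *other* player indifferent.
Bob indifferent between P and Q: p·3 + (1−p)·1 = p·0 + (1−p)·5 ⟹ 1 + 2p = 5 + (-5)p ⟹ p = 4/7.
Alice indifferent between P and Q: q·(-4) + (1−q)·(-3) = q·(-3) + (1−q)·(-4) ⟹ (-3) + (-1)q = (-4) + 1q ⟹ q = 1/2.

p = 4/7, q = 1/2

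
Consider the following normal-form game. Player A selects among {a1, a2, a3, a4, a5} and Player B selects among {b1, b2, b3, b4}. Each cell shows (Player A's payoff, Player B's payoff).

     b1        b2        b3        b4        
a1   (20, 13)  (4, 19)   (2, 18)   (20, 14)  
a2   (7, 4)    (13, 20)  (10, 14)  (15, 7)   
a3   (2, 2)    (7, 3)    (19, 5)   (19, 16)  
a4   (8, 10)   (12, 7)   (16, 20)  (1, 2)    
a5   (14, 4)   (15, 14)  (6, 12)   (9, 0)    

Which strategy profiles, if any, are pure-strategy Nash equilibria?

Check mutual best responses: a cell is a NE iff neither player can gain by unilaterally deviating.
Player A's best responses — vs b1: a1 (payoff 20); vs b2: a5 (payoff 15); vs b3: a3 (payoff 19); vs b4: a1 (payoff 20).
Player B's best responses — vs a1: b2 (payoff 19); vs a2: b2 (payoff 20); vs a3: b4 (payoff 16); vs a4: b3 (payoff 20); vs a5: b2 (payoff 14).
The only mutual best response is (a5, b2); neither player gains by switching there.

(a5, b2)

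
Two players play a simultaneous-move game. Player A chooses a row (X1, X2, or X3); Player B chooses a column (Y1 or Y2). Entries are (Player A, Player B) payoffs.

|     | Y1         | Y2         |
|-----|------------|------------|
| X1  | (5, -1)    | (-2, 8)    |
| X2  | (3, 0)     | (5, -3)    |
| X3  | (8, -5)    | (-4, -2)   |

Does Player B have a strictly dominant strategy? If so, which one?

Check whether one of Player B's strategies beats all alternatives regardless of what the opponent does.
Y1 is not dominant: against X1, Y2 gives 8 > -1.
Y2 is not dominant: against X2, Y1 gives 0 > -3.
No single strategy is best against every opponent action.

None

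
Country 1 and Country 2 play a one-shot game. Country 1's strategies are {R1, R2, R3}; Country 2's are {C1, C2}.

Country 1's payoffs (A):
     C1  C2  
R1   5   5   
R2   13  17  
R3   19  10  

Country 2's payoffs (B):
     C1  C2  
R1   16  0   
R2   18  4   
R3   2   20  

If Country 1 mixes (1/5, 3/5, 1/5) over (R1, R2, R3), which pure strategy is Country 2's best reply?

Country 2's best reply maximizes expected payoff against the mix.
C1: (1/5)·16 + (3/5)·18 + (1/5)·2 = 72/5
C2: (1/5)·0 + (3/5)·4 + (1/5)·20 = 32/5
Highest expected payoff is 72/5, from C1.

C1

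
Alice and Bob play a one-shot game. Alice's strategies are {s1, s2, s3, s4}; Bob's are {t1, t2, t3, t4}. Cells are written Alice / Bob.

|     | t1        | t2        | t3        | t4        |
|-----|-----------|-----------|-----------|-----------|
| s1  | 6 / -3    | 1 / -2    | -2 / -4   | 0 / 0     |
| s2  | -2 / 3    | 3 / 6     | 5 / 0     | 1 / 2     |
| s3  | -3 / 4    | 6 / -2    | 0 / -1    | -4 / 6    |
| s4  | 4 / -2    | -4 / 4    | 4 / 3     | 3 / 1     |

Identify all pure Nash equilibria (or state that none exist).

Find each player's best response to every opponent strategy; NE are the intersections.
Alice's best responses — vs t1: s1 (payoff 6); vs t2: s3 (payoff 6); vs t3: s2 (payoff 5); vs t4: s4 (payoff 3).
Bob's best responses — vs s1: t4 (payoff 0); vs s2: t2 (payoff 6); vs s3: t4 (payoff 6); vs s4: t2 (payoff 4).
No cell has both players best-responding. For instance, Alice's best reply to t2 is s3, but against s3 Bob prefers t4 over t2.

None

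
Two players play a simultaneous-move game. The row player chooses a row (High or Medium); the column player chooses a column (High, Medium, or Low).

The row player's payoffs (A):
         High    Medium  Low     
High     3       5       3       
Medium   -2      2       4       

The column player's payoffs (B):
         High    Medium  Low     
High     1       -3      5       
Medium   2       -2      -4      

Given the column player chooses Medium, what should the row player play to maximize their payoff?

High

With the column player fixed at Medium, the row player's payoffs are: High → 5, Medium → 2.
The maximum is 5, achieved by High.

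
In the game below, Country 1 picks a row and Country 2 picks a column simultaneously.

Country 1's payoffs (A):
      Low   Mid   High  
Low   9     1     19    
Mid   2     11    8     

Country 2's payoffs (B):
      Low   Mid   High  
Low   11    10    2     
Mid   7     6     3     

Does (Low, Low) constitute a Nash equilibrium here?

Yes

Holding Country 2 at Low: Country 1 gets 9 from Low, versus 2 from Mid. No profitable deviation for Country 1.
Holding Country 1 at Low: Country 2 gets 11 from Low, versus 10 from Mid, 2 from High. No profitable deviation for Country 2 either.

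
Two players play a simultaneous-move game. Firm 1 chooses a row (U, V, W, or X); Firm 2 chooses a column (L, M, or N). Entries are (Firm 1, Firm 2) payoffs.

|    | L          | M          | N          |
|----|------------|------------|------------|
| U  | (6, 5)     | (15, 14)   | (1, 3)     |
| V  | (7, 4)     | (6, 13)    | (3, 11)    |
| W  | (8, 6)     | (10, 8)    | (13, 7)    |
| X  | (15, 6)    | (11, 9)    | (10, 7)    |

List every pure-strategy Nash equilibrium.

(U, M)

A profile is a Nash equilibrium when each player is best-responding to the other.
Firm 1's best responses — vs L: X (payoff 15); vs M: U (payoff 15); vs N: W (payoff 13).
Firm 2's best responses — vs U: M (payoff 14); vs V: M (payoff 13); vs W: M (payoff 8); vs X: M (payoff 9).
The only mutual best response is (U, M); neither player gains by switching there.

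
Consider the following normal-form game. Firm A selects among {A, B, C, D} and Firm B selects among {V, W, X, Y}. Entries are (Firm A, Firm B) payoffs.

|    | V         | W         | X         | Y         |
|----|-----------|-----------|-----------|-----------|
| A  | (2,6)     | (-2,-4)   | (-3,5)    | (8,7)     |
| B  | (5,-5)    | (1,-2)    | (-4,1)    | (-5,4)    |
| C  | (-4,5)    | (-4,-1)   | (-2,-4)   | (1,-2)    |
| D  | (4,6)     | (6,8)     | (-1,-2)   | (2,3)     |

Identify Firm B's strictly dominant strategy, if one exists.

None

A strategy is strictly dominant if it gives Firm B a strictly higher payoff than every other strategy, against every choice by the opponent.
V is not dominant: against A, Y gives 7 > 6.
W is not dominant: against A, V gives 6 > -4.
X is not dominant: against A, V gives 6 > 5.
Y is not dominant: against C, V gives 5 > -2.
No single strategy is best against every opponent action.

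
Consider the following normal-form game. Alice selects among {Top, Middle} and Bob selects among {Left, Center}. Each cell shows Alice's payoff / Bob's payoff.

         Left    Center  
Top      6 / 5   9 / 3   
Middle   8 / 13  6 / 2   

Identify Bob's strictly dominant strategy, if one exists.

A strategy is strictly dominant if it gives Bob a strictly higher payoff than every other strategy, against every choice by the opponent.
Left strictly dominates: vs Top: 5 > 3; vs Middle: 13 > 2.

Left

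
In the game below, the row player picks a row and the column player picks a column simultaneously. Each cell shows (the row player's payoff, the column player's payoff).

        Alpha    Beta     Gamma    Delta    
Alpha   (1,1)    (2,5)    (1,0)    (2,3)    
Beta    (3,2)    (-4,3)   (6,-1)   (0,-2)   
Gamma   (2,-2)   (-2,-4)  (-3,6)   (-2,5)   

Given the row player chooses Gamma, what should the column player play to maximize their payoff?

With the row player fixed at Gamma, the column player's payoffs are: Alpha → -2, Beta → -4, Gamma → 6, Delta → 5.
The maximum is 6, achieved by Gamma.

Gamma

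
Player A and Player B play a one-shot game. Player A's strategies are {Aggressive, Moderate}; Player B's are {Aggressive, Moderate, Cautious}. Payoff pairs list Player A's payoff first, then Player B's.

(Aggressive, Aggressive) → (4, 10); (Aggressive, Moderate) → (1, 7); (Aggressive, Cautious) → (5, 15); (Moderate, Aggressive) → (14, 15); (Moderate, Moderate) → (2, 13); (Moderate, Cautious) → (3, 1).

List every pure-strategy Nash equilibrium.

(Aggressive, Cautious) and (Moderate, Aggressive)

Check mutual best responses: a cell is a NE iff neither player can gain by unilaterally deviating.
Player A's best responses — vs Aggressive: Moderate (payoff 14); vs Moderate: Moderate (payoff 2); vs Cautious: Aggressive (payoff 5).
Player B's best responses — vs Aggressive: Cautious (payoff 15); vs Moderate: Aggressive (payoff 15).
Mutual best responses occur at (Aggressive, Cautious) and (Moderate, Aggressive); at each, neither player gains by switching.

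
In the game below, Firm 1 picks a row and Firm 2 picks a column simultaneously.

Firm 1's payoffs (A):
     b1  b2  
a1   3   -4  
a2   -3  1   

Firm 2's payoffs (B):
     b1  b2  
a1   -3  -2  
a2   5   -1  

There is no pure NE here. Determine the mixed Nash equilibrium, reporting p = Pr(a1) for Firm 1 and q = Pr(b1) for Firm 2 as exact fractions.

p = 6/7, q = 5/11

In a mixed NE each player is indifferent between their pure strategies, so the opponent's mix sets the indifference.
Firm 2 indifferent between b1 and b2: p·(-3) + (1−p)·5 = p·(-2) + (1−p)·(-1) ⟹ 5 + (-8)p = (-1) + (-1)p ⟹ p = 6/7.
Firm 1 indifferent between a1 and a2: q·3 + (1−q)·(-4) = q·(-3) + (1−q)·1 ⟹ (-4) + 7q = 1 + (-4)q ⟹ q = 5/11.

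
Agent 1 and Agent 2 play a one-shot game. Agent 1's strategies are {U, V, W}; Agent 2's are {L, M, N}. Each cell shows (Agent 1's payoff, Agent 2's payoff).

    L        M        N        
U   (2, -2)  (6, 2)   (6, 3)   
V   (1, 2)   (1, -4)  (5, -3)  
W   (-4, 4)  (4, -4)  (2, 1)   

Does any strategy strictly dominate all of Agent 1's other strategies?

U

A strategy is strictly dominant if it gives Agent 1 a strictly higher payoff than every other strategy, against every choice by the opponent.
U strictly dominates: vs L: 2 > each of {1, -4}; vs M: 6 > each of {1, 4}; vs N: 6 > each of {5, 2}.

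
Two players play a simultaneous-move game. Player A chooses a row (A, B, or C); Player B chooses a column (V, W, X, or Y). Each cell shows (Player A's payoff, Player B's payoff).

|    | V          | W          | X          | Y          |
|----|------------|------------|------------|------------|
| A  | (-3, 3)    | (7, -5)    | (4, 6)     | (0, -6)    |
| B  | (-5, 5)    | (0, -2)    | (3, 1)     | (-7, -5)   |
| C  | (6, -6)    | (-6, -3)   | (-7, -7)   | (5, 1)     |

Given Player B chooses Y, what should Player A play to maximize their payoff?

With Player B fixed at Y, Player A's payoffs are: A → 0, B → -7, C → 5.
The maximum is 5, achieved by C.

C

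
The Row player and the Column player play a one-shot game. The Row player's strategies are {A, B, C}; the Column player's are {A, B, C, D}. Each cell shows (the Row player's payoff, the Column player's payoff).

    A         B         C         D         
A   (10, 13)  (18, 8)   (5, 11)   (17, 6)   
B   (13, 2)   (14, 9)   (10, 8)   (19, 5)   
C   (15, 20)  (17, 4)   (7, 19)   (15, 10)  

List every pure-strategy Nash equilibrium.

(C, A)

A profile is a Nash equilibrium when each player is best-responding to the other.
The Row player's best responses — vs A: C (payoff 15); vs B: A (payoff 18); vs C: B (payoff 10); vs D: B (payoff 19).
The Column player's best responses — vs A: A (payoff 13); vs B: B (payoff 9); vs C: A (payoff 20).
The only mutual best response is (C, A); neither player gains by switching there.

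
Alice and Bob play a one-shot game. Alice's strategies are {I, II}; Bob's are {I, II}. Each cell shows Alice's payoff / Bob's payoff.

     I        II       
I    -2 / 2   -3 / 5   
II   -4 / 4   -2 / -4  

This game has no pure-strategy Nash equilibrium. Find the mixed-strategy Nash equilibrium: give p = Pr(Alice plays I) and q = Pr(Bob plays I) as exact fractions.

p = 8/11, q = 1/3

In a mixed NE each player is indifferent between their pure strategies, so the opponent's mix sets the indifference.
Bob indifferent between I and II: p·2 + (1−p)·4 = p·5 + (1−p)·(-4) ⟹ 4 + (-2)p = (-4) + 9p ⟹ p = 8/11.
Alice indifferent between I and II: q·(-2) + (1−q)·(-3) = q·(-4) + (1−q)·(-2) ⟹ (-3) + 1q = (-2) + (-2)q ⟹ q = 1/3.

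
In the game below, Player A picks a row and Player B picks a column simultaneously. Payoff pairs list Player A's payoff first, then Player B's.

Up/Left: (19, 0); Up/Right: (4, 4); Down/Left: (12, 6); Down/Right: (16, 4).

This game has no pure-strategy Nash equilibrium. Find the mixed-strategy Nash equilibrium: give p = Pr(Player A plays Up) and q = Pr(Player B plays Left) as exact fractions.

In a mixed NE each player is indifferent between their pure strategies, so the opponent's mix sets the indifference.
Player B indifferent between Left and Right: p·0 + (1−p)·6 = p·4 + (1−p)·4 ⟹ 6 + (-6)p = 4 + 0p ⟹ p = 1/3.
Player A indifferent between Up and Down: q·19 + (1−q)·4 = q·12 + (1−q)·16 ⟹ 4 + 15q = 16 + (-4)q ⟹ q = 12/19.

p = 1/3, q = 12/19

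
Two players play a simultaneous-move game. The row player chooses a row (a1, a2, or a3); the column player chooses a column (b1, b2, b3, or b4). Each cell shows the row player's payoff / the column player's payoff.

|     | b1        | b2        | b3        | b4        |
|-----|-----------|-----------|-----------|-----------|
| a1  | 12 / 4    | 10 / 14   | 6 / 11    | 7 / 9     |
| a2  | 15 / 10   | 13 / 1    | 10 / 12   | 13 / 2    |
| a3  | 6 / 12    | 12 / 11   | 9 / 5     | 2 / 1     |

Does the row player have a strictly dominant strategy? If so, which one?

A strategy is strictly dominant if it gives the row player a strictly higher payoff than every other strategy, against every choice by the opponent.
a2 strictly dominates: vs b1: 15 > each of {12, 6}; vs b2: 13 > each of {10, 12}; vs b3: 10 > each of {6, 9}; vs b4: 13 > each of {7, 2}.

a2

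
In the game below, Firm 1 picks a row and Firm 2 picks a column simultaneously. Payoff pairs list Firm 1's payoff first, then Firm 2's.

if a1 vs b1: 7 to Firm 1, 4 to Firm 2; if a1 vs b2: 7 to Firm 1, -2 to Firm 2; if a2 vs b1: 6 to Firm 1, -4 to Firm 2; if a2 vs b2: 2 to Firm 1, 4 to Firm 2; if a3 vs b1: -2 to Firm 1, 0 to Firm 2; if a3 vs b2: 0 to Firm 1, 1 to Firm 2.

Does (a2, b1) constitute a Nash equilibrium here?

No

Holding Firm 2 at b1: Firm 1 gets 6 from a2 but could get 7 by switching to a1. Firm 1 has a profitable deviation.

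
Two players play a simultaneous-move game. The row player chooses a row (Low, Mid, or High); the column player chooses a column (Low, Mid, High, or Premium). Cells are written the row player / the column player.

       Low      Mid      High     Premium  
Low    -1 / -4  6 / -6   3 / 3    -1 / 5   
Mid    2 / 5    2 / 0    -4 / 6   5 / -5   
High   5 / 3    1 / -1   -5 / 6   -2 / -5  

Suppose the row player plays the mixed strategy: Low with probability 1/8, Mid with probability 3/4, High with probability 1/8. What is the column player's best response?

High

Compute the column player's expected payoff from each pure strategy against the given mix.
Low: (1/8)·(-4) + (3/4)·5 + (1/8)·3 = 29/8
Mid: (1/8)·(-6) + (3/4)·0 + (1/8)·(-1) = -7/8
High: (1/8)·3 + (3/4)·6 + (1/8)·6 = 45/8
Premium: (1/8)·5 + (3/4)·(-5) + (1/8)·(-5) = -15/4
Highest expected payoff is 45/8, from High.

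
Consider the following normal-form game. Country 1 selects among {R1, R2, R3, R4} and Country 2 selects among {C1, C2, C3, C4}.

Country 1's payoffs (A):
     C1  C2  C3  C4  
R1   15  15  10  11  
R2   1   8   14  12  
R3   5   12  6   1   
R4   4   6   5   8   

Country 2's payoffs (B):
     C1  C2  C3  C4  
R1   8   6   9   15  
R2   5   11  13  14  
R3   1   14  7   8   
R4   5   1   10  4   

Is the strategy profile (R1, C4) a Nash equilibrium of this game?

Holding Country 2 at C4: Country 1 gets 11 from R1 but could get 12 by switching to R2. Country 1 has a profitable deviation.

No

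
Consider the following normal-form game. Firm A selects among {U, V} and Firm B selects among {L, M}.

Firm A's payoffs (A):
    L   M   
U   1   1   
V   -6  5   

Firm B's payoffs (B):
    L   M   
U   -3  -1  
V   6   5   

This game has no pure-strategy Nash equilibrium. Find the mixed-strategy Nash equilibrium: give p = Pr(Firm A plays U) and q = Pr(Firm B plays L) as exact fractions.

p = 1/3, q = 4/11

In a mixed NE each player is indifferent between their pure strategies, so the opponent's mix sets the indifference.
Firm B indifferent between L and M: p·(-3) + (1−p)·6 = p·(-1) + (1−p)·5 ⟹ 6 + (-9)p = 5 + (-6)p ⟹ p = 1/3.
Firm A indifferent between U and V: q·1 + (1−q)·1 = q·(-6) + (1−q)·5 ⟹ 1 + 0q = 5 + (-11)q ⟹ q = 4/11.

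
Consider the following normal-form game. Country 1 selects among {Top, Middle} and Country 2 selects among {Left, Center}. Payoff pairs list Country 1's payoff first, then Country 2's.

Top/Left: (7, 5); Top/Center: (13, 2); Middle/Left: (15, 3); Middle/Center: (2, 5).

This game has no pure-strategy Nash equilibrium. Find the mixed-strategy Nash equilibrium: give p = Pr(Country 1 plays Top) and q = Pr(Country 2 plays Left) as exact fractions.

Each player's mixing probability is pinned down by making the *other* player indifferent.
Country 2 indifferent between Left and Center: p·5 + (1−p)·3 = p·2 + (1−p)·5 ⟹ 3 + 2p = 5 + (-3)p ⟹ p = 2/5.
Country 1 indifferent between Top and Middle: q·7 + (1−q)·13 = q·15 + (1−q)·2 ⟹ 13 + (-6)q = 2 + 13q ⟹ q = 11/19.

p = 2/5, q = 11/19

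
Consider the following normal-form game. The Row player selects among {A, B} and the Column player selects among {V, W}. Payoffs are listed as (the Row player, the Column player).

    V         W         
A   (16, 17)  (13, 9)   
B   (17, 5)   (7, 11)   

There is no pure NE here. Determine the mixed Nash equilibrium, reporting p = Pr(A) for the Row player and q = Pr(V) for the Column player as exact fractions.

p = 3/7, q = 6/7

Each player's mixing probability is pinned down by making the *other* player indifferent.
The Column player indifferent between V and W: p·17 + (1−p)·5 = p·9 + (1−p)·11 ⟹ 5 + 12p = 11 + (-2)p ⟹ p = 3/7.
The Row player indifferent between A and B: q·16 + (1−q)·13 = q·17 + (1−q)·7 ⟹ 13 + 3q = 7 + 10q ⟹ q = 6/7.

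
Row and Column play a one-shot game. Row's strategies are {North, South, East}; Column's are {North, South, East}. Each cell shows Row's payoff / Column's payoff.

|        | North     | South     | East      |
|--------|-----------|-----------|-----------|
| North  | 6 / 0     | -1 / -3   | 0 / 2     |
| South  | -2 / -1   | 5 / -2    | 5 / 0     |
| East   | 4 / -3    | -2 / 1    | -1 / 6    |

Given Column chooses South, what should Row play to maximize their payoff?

With Column fixed at South, Row's payoffs are: North → -1, South → 5, East → -2.
The maximum is 5, achieved by South.

South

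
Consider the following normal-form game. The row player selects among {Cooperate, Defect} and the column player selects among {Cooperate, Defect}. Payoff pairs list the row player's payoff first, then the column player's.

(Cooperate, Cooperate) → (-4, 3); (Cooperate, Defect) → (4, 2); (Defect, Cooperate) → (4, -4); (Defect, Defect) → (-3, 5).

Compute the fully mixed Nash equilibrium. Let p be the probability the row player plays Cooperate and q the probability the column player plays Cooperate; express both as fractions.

Each player's mixing probability is pinned down by making the *other* player indifferent.
The column player indifferent between Cooperate and Defect: p·3 + (1−p)·(-4) = p·2 + (1−p)·5 ⟹ (-4) + 7p = 5 + (-3)p ⟹ p = 9/10.
The row player indifferent between Cooperate and Defect: q·(-4) + (1−q)·4 = q·4 + (1−q)·(-3) ⟹ 4 + (-8)q = (-3) + 7q ⟹ q = 7/15.

p = 9/10, q = 7/15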